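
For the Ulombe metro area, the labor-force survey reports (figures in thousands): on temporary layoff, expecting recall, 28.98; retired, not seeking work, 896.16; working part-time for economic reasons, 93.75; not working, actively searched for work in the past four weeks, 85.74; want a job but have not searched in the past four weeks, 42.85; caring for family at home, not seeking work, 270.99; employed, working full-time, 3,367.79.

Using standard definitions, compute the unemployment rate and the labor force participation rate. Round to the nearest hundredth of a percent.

Employed = 93.75 + 3,367.79 = 3,461.54 thousand (anyone who worked, including part-time for economic reasons, counts as employed).
Unemployed = 28.98 + 85.74 = 114.72 thousand (jobless and actively searching, or on temporary layoff).
Labor force = 3,461.54 + 114.72 = 3,576.26 thousand.
Not in labor force = 896.16 + 42.85 + 270.99 = 1,210.00 thousand (those not working and not actively searching are outside the labor force — including those who want a job but have given up searching).
Civilian working-age population = 3,576.26 + 1,210.00 = 4,786.26 thousand.
Unemployment rate = 114.72 / 3,576.26 = 3.21%.
Labor force participation rate = 3,576.26 / 4,786.26 = 74.72%.

Unemployment rate ≈ 3.21%; labor force participation rate ≈ 74.72%.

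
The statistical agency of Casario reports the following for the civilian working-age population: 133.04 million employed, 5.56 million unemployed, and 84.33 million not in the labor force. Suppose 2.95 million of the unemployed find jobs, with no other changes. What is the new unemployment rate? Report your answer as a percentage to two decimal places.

Initially, labor force = 133.04 + 5.56 = 138.60 million, so u = 5.56/138.60 = 4.01%.
After the change, unemployed falls and employed rises by 2.95; labor force unchanged → E = 135.99, U = 2.61, labor force = 138.60 million.
New unemployment rate = 2.61 / 138.60 = 1.88%.

New unemployment rate ≈ 1.88%.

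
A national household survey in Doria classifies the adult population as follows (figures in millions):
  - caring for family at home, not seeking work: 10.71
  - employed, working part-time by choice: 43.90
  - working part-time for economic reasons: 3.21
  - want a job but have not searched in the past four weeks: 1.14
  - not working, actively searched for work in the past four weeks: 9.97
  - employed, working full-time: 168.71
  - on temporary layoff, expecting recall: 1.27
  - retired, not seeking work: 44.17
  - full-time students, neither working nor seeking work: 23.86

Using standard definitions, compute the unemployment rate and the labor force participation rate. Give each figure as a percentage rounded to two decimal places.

Unemployment rate ≈ 4.95%; labor force participation rate ≈ 73.98%.

Employed = 43.90 + 3.21 + 168.71 = 215.82 million (anyone who worked, including part-time for economic reasons, counts as employed).
Unemployed = 9.97 + 1.27 = 11.24 million (jobless and actively searching, or on temporary layoff).
Labor force = 215.82 + 11.24 = 227.06 million.
Not in labor force = 10.71 + 1.14 + 44.17 + 23.86 = 79.88 million (those not working and not actively searching are outside the labor force — including those who want a job but have given up searching).
Civilian working-age population = 227.06 + 79.88 = 306.94 million.
Unemployment rate = 11.24 / 227.06 = 4.95%.
Labor force participation rate = 227.06 / 306.94 = 73.98%.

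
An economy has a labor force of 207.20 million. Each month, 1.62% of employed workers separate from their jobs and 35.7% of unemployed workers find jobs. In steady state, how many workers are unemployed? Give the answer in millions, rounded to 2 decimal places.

About 8.99 million are unemployed in steady state.

Steady-state unemployment rate u* = s/(s+f) = 1.62/(1.62+35.7) = 0.043408.
Unemployed = u* × labor force = 0.043408 × 207.20 ≈ 8.99 million.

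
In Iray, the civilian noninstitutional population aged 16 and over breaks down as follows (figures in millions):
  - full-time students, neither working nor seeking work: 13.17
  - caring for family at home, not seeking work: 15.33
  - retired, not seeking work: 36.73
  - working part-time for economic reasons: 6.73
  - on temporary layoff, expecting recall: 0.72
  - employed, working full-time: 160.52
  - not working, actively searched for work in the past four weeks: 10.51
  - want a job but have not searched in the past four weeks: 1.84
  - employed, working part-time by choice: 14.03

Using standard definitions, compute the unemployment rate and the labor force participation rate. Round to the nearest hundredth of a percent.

Unemployment rate ≈ 5.83%; labor force participation rate ≈ 74.16%.

Employed = 6.73 + 160.52 + 14.03 = 181.28 million (anyone who worked, including part-time for economic reasons, counts as employed).
Unemployed = 0.72 + 10.51 = 11.23 million (jobless and actively searching, or on temporary layoff).
Labor force = 181.28 + 11.23 = 192.51 million.
Not in labor force = 13.17 + 15.33 + 36.73 + 1.84 = 67.07 million (those not working and not actively searching are outside the labor force — including those who want a job but have given up searching).
Civilian working-age population = 192.51 + 67.07 = 259.58 million.
Unemployment rate = 11.23 / 192.51 = 5.83%.
Labor force participation rate = 192.51 / 259.58 = 74.16%.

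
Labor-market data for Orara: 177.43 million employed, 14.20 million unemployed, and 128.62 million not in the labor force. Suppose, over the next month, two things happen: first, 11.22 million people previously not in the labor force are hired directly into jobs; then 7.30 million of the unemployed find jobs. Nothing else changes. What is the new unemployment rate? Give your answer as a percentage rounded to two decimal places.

New unemployment rate ≈ 3.40%.

Initially, labor force = 177.43 + 14.20 = 191.63 million, so u = 14.20/191.63 = 7.41%.
After the first change, employed and labor force both rise by 11.22; unemployed unchanged → E = 188.65, U = 14.20, labor force = 202.85 million.
After the second change, unemployed falls and employed rises by 7.30; labor force unchanged → E = 195.95, U = 6.90, labor force = 202.85 million.
New unemployment rate = 6.90 / 202.85 = 3.40%.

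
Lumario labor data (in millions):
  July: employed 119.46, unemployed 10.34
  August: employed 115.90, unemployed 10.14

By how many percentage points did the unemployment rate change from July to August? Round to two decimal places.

July: labor force = 119.46 + 10.34 = 129.80; u = 10.34/129.80 = 7.97%.
August: labor force = 115.90 + 10.14 = 126.04; u = 10.14/126.04 = 8.05%.
Change = 8.05% − 7.97% = +0.08 pp.

The unemployment rate changed by +0.08 percentage points.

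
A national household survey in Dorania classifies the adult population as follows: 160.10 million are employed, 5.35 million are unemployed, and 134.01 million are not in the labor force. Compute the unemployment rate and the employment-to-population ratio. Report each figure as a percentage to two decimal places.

Labor force = employed + unemployed = 160.10 + 5.35 = 165.45 million.
Working-age population = 165.45 + 134.01 = 299.46 million.
Unemployment rate = 5.35 / 165.45 = 3.23%.
Employment-population ratio = 160.10 / 299.46 = 53.46%.

Unemployment rate ≈ 3.23%; employment-population ratio ≈ 53.46%.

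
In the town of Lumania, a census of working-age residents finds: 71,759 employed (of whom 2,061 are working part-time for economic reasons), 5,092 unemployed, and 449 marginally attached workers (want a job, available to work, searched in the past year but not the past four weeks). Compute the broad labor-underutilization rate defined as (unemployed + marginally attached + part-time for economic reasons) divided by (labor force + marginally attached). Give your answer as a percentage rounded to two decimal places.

Labor force = 71,759 + 5,092 = 76,851.
Numerator = 5,092 + 449 + 2,061 = 7,602.
Denominator = 76,851 + 449 = 77,300.
Broad rate = 7,602 / 77,300 = 9.83%.

Broad underutilization rate ≈ 9.83%.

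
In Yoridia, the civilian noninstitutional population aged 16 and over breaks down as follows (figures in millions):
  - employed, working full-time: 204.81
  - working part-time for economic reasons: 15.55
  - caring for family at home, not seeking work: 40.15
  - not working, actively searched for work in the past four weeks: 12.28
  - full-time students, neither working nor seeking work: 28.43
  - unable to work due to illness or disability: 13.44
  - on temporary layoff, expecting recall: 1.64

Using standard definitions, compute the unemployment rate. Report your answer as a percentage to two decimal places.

Employed = 204.81 + 15.55 = 220.36 million (anyone who worked, including part-time for economic reasons, counts as employed).
Unemployed = 12.28 + 1.64 = 13.92 million (jobless and actively searching, or on temporary layoff).
Labor force = 220.36 + 13.92 = 234.28 million.
Unemployment rate = 13.92 / 234.28 = 5.94%.

Unemployment rate ≈ 5.94%.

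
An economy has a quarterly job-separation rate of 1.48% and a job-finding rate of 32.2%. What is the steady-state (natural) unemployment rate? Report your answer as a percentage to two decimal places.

Steady-state unemployment rate ≈ 4.39%.

At steady state the flows balance: s·E = f·U, so U/(E+U) = s/(s+f).
u* = 1.48 / (1.48 + 32.2) = 1.48 / 33.68 = 4.39%.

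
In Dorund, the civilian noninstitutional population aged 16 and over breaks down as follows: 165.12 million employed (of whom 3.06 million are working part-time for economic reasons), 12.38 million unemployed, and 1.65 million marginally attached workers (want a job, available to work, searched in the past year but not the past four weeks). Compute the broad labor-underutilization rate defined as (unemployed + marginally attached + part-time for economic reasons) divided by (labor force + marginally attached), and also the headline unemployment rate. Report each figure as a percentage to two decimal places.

Broad underutilization rate ≈ 9.54%; headline unemployment rate ≈ 6.97%.

Labor force = 165.12 + 12.38 = 177.50 million.
Numerator = 12.38 + 1.65 + 3.06 = 17.09 million.
Denominator = 177.50 + 1.65 = 179.15 million.
Broad rate = 17.09 / 179.15 = 9.54%.
Headline unemployment rate = 12.38 / 177.50 = 6.97%.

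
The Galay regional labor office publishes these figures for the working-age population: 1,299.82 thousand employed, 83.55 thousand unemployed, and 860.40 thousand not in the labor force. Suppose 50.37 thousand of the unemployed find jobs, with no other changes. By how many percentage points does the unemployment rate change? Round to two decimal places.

Initially, labor force = 1,299.82 + 83.55 = 1,383.37 thousand, so u = 83.55/1,383.37 = 6.04%.
After the change, unemployed falls and employed rises by 50.37; labor force unchanged → E = 1,350.19, U = 33.18, labor force = 1,383.37 thousand.
New unemployment rate = 33.18 / 1,383.37 = 2.40%.
Change = 2.40% − 6.04% = −3.64 percentage points.

The unemployment rate changes by −3.64 percentage points.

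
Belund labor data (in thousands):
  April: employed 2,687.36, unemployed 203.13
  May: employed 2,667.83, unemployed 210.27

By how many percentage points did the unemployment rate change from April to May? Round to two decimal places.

The unemployment rate changed by +0.28 percentage points.

April: labor force = 2,687.36 + 203.13 = 2,890.49; u = 203.13/2,890.49 = 7.03%.
May: labor force = 2,667.83 + 210.27 = 2,878.10; u = 210.27/2,878.10 = 7.31%.
Change = 7.31% − 7.03% = +0.28 pp.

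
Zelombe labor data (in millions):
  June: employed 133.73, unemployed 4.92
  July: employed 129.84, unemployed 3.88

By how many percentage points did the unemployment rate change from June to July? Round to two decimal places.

June: labor force = 133.73 + 4.92 = 138.65; u = 4.92/138.65 = 3.55%.
July: labor force = 129.84 + 3.88 = 133.72; u = 3.88/133.72 = 2.90%.
Change = 2.90% − 3.55% = −0.65 pp.

The unemployment rate changed by −0.65 percentage points.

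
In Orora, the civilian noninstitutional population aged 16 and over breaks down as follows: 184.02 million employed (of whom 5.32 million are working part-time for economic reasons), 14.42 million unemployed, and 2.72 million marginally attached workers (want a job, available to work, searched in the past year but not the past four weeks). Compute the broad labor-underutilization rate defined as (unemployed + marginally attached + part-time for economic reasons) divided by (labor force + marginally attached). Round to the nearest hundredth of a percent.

Broad underutilization rate ≈ 11.17%.

Labor force = 184.02 + 14.42 = 198.44 million.
Numerator = 14.42 + 2.72 + 5.32 = 22.46 million.
Denominator = 198.44 + 2.72 = 201.16 million.
Broad rate = 22.46 / 201.16 = 11.17%.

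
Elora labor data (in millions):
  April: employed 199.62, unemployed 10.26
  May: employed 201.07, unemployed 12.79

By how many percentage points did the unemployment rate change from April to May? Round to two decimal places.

The unemployment rate changed by +1.09 percentage points.

April: labor force = 199.62 + 10.26 = 209.88; u = 10.26/209.88 = 4.89%.
May: labor force = 201.07 + 12.79 = 213.86; u = 12.79/213.86 = 5.98%.
Change = 5.98% − 4.89% = +1.09 pp.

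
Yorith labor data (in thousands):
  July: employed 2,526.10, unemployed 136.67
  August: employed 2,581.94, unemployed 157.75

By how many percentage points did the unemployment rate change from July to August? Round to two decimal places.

The unemployment rate changed by +0.63 percentage points.

July: labor force = 2,526.10 + 136.67 = 2,662.77; u = 136.67/2,662.77 = 5.13%.
August: labor force = 2,581.94 + 157.75 = 2,739.69; u = 157.75/2,739.69 = 5.76%.
Change = 5.76% − 5.13% = +0.63 pp.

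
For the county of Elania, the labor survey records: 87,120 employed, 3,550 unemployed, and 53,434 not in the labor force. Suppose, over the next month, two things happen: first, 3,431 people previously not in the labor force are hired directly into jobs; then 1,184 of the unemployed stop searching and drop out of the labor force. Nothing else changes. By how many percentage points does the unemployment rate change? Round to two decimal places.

The unemployment rate changes by −1.37 percentage points.

Initially, labor force = 87,120 + 3,550 = 90,670, so u = 3,550/90,670 = 3.92%.
After the first change, employed and labor force both rise by 3,431; unemployed unchanged → E = 90,551, U = 3,550, labor force = 94,101.
After the second change, unemployed and labor force both fall by 1,184 → E = 90,551, U = 2,366, labor force = 92,917.
New unemployment rate = 2,366 / 92,917 = 2.55%.
Change = 2.55% − 3.92% = −1.37 percentage points.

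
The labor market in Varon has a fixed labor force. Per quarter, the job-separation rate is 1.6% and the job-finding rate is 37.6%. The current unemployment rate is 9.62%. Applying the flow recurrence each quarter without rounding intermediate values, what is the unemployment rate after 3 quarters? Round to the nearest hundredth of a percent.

With a fixed labor force, u_{t+1} = u_t + s·(1−u_t) − f·u_t = u_t·(1−s−f) + s.
Here 1−s−f = 0.608 and s = 0.016.
u_1 = 0.096200 × 0.608 + 0.016 = 0.074490.
u_2 = 0.074490 × 0.608 + 0.016 = 0.061290.
u_3 = 0.061290 × 0.608 + 0.016 = 0.053264.

Unemployment rate after three quarters ≈ 5.33%.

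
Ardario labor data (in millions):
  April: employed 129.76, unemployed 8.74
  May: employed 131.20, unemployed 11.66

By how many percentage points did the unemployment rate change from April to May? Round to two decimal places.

The unemployment rate changed by +1.85 percentage points.

April: labor force = 129.76 + 8.74 = 138.50; u = 8.74/138.50 = 6.31%.
May: labor force = 131.20 + 11.66 = 142.86; u = 11.66/142.86 = 8.16%.
Change = 8.16% − 6.31% = +1.85 pp.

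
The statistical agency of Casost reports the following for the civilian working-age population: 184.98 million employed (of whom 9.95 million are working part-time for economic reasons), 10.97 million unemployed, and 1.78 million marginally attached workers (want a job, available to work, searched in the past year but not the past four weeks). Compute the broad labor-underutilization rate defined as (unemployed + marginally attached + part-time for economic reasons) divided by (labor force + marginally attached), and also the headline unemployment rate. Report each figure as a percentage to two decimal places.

Labor force = 184.98 + 10.97 = 195.95 million.
Numerator = 10.97 + 1.78 + 9.95 = 22.70 million.
Denominator = 195.95 + 1.78 = 197.73 million.
Broad rate = 22.70 / 197.73 = 11.48%.
Headline unemployment rate = 10.97 / 195.95 = 5.60%.

Broad underutilization rate ≈ 11.48%; headline unemployment rate ≈ 5.60%.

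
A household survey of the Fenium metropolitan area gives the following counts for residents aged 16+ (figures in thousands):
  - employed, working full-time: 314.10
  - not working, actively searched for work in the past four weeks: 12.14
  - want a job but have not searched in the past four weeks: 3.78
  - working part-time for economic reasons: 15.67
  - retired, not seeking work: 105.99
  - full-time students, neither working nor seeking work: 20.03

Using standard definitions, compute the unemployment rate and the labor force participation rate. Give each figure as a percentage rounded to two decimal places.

Employed = 314.10 + 15.67 = 329.77 thousand (anyone who worked, including part-time for economic reasons, counts as employed).
Unemployed = 12.14 thousand.
Labor force = 329.77 + 12.14 = 341.91 thousand.
Not in labor force = 3.78 + 105.99 + 20.03 = 129.80 thousand (those not working and not actively searching are outside the labor force — including those who want a job but have given up searching).
Civilian working-age population = 341.91 + 129.80 = 471.71 thousand.
Unemployment rate = 12.14 / 341.91 = 3.55%.
Labor force participation rate = 341.91 / 471.71 = 72.48%.

Unemployment rate ≈ 3.55%; labor force participation rate ≈ 72.48%.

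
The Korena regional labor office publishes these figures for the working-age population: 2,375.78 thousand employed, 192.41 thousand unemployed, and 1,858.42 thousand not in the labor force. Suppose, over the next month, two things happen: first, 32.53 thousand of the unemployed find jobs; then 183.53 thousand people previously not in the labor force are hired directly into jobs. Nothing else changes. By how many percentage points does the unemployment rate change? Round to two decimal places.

Initially, labor force = 2,375.78 + 192.41 = 2,568.19 thousand, so u = 192.41/2,568.19 = 7.49%.
After the first change, unemployed falls and employed rises by 32.53; labor force unchanged → E = 2,408.31, U = 159.88, labor force = 2,568.19 thousand.
After the second change, employed and labor force both rise by 183.53; unemployed unchanged → E = 2,591.84, U = 159.88, labor force = 2,751.72 thousand.
New unemployment rate = 159.88 / 2,751.72 = 5.81%.
Change = 5.81% − 7.49% = −1.68 percentage points.

The unemployment rate changes by −1.68 percentage points.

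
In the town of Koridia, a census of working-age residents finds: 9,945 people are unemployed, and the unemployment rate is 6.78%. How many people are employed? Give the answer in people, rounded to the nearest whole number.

About 136,736 are employed.

Labor force = U / u = 9,945 / 0.0678 ≈ 146,681.
Employed = labor force − unemployed = 146,681 − 9,945 = 136,736.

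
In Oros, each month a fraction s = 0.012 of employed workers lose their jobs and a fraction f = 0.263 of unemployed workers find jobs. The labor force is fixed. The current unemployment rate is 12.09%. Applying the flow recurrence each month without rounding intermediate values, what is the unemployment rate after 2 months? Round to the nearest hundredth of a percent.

With a fixed labor force, u_{t+1} = u_t + s·(1−u_t) − f·u_t = u_t·(1−s−f) + s.
Here 1−s−f = 0.725 and s = 0.012.
u_1 = 0.120900 × 0.725 + 0.012 = 0.099652.
u_2 = 0.099652 × 0.725 + 0.012 = 0.084248.

Unemployment rate after two months ≈ 8.42%.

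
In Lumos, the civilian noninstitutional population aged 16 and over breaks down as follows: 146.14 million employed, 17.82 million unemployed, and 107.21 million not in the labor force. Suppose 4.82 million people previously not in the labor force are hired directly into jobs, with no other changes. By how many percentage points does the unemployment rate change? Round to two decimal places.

Initially, labor force = 146.14 + 17.82 = 163.96 million, so u = 17.82/163.96 = 10.87%.
After the change, employed and labor force both rise by 4.82; unemployed unchanged → E = 150.96, U = 17.82, labor force = 168.78 million.
New unemployment rate = 17.82 / 168.78 = 10.56%.
Change = 10.56% − 10.87% = −0.31 percentage points.

The unemployment rate changes by −0.31 percentage points.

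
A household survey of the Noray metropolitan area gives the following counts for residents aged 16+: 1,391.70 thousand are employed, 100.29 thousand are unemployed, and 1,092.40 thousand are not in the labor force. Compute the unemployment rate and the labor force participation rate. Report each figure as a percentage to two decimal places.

Unemployment rate ≈ 6.72%; labor force participation rate ≈ 57.73%.

Labor force = employed + unemployed = 1,391.70 + 100.29 = 1,491.99 thousand.
Working-age population = 1,491.99 + 1,092.40 = 2,584.39 thousand.
Unemployment rate = 100.29 / 1,491.99 = 6.72%.
Labor force participation rate = 1,491.99 / 2,584.39 = 57.73%.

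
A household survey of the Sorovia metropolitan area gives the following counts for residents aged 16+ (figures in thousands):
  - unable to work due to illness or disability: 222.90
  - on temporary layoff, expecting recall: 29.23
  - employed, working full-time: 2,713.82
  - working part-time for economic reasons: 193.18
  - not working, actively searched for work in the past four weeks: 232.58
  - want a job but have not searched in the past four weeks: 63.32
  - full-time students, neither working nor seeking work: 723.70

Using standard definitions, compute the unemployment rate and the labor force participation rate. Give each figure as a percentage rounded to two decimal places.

Unemployment rate ≈ 8.26%; labor force participation rate ≈ 75.83%.

Employed = 2,713.82 + 193.18 = 2,907.00 thousand (anyone who worked, including part-time for economic reasons, counts as employed).
Unemployed = 29.23 + 232.58 = 261.81 thousand (jobless and actively searching, or on temporary layoff).
Labor force = 2,907.00 + 261.81 = 3,168.81 thousand.
Not in labor force = 222.90 + 63.32 + 723.70 = 1,009.92 thousand (those not working and not actively searching are outside the labor force — including those who want a job but have given up searching).
Civilian working-age population = 3,168.81 + 1,009.92 = 4,178.73 thousand.
Unemployment rate = 261.81 / 3,168.81 = 8.26%.
Labor force participation rate = 3,168.81 / 4,178.73 = 75.83%.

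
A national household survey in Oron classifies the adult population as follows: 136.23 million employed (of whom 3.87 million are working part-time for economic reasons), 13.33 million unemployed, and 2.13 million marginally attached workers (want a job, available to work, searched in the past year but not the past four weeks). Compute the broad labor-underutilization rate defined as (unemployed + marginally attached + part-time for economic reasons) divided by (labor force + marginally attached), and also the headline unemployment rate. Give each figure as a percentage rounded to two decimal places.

Broad underutilization rate ≈ 12.74%; headline unemployment rate ≈ 8.91%.

Labor force = 136.23 + 13.33 = 149.56 million.
Numerator = 13.33 + 2.13 + 3.87 = 19.33 million.
Denominator = 149.56 + 2.13 = 151.69 million.
Broad rate = 19.33 / 151.69 = 12.74%.
Headline unemployment rate = 13.33 / 149.56 = 8.91%.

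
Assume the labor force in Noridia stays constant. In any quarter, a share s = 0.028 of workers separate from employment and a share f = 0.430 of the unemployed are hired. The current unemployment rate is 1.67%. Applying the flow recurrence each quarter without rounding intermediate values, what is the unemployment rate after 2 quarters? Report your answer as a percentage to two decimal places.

Unemployment rate after two quarters ≈ 4.81%.

With a fixed labor force, u_{t+1} = u_t + s·(1−u_t) − f·u_t = u_t·(1−s−f) + s.
Here 1−s−f = 0.542 and s = 0.028.
u_1 = 0.016700 × 0.542 + 0.028 = 0.037051.
u_2 = 0.037051 × 0.542 + 0.028 = 0.048082.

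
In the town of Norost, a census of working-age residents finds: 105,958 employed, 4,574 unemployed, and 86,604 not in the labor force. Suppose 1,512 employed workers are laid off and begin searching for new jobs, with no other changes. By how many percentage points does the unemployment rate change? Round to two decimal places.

The unemployment rate changes by +1.37 percentage points.

Initially, labor force = 105,958 + 4,574 = 110,532, so u = 4,574/110,532 = 4.14%.
After the change, employed falls and unemployed rises by 1,512; labor force unchanged → E = 104,446, U = 6,086, labor force = 110,532.
New unemployment rate = 6,086 / 110,532 = 5.51%.
Change = 5.51% − 4.14% = +1.37 percentage points.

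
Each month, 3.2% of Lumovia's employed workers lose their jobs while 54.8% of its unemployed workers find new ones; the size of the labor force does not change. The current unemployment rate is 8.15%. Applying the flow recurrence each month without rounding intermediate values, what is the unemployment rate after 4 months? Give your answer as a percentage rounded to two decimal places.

Unemployment rate after four months ≈ 5.60%.

With a fixed labor force, u_{t+1} = u_t + s·(1−u_t) − f·u_t = u_t·(1−s−f) + s.
Here 1−s−f = 0.420 and s = 0.032.
u_1 = 0.081500 × 0.420 + 0.032 = 0.066230.
u_2 = 0.066230 × 0.420 + 0.032 = 0.059817.
u_3 = 0.059817 × 0.420 + 0.032 = 0.057123.
u_4 = 0.057123 × 0.420 + 0.032 = 0.055992.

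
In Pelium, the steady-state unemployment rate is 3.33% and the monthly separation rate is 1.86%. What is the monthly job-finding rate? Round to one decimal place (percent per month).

From u* = s/(s+f): f = s·(1−u)/u.
f = 1.86 × (1 − 0.0333) / 0.0333 = 1.7981 / 0.0333 ≈ 54.0% per month.

Job-finding rate ≈ 54.0% per month.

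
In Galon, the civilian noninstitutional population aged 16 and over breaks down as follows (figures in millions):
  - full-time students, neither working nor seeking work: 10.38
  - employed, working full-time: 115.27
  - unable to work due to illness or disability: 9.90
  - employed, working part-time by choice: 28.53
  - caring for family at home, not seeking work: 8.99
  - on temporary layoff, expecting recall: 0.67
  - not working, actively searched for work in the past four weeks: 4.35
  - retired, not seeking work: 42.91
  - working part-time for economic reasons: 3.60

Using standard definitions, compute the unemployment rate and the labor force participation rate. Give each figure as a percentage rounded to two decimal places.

Employed = 115.27 + 28.53 + 3.60 = 147.40 million (anyone who worked, including part-time for economic reasons, counts as employed).
Unemployed = 0.67 + 4.35 = 5.02 million (jobless and actively searching, or on temporary layoff).
Labor force = 147.40 + 5.02 = 152.42 million.
Not in labor force = 10.38 + 9.90 + 8.99 + 42.91 = 72.18 million (those not working and not actively searching are outside the labor force).
Civilian working-age population = 152.42 + 72.18 = 224.60 million.
Unemployment rate = 5.02 / 152.42 = 3.29%.
Labor force participation rate = 152.42 / 224.60 = 67.86%.

Unemployment rate ≈ 3.29%; labor force participation rate ≈ 67.86%.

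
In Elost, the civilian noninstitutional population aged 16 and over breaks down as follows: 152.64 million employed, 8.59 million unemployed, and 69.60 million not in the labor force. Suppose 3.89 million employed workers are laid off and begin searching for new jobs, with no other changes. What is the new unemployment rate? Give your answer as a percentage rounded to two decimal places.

Initially, labor force = 152.64 + 8.59 = 161.23 million, so u = 8.59/161.23 = 5.33%.
After the change, employed falls and unemployed rises by 3.89; labor force unchanged → E = 148.75, U = 12.48, labor force = 161.23 million.
New unemployment rate = 12.48 / 161.23 = 7.74%.

New unemployment rate ≈ 7.74%.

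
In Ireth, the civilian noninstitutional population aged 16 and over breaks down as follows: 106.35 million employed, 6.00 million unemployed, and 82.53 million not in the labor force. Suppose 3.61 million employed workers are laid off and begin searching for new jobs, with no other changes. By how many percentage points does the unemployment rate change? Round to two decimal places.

Initially, labor force = 106.35 + 6.00 = 112.35 million, so u = 6.00/112.35 = 5.34%.
After the change, employed falls and unemployed rises by 3.61; labor force unchanged → E = 102.74, U = 9.61, labor force = 112.35 million.
New unemployment rate = 9.61 / 112.35 = 8.55%.
Change = 8.55% − 5.34% = +3.21 percentage points.

The unemployment rate changes by +3.21 percentage points.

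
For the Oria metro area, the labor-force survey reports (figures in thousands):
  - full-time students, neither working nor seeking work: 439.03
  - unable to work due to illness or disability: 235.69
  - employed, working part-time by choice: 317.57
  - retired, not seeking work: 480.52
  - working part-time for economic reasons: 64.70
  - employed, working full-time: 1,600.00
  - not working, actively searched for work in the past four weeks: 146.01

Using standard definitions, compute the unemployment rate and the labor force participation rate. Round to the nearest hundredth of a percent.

Unemployment rate ≈ 6.86%; labor force participation rate ≈ 64.82%.

Employed = 317.57 + 64.70 + 1,600.00 = 1,982.27 thousand (anyone who worked, including part-time for economic reasons, counts as employed).
Unemployed = 146.01 thousand.
Labor force = 1,982.27 + 146.01 = 2,128.28 thousand.
Not in labor force = 439.03 + 235.69 + 480.52 = 1,155.24 thousand (those not working and not actively searching are outside the labor force).
Civilian working-age population = 2,128.28 + 1,155.24 = 3,283.52 thousand.
Unemployment rate = 146.01 / 2,128.28 = 6.86%.
Labor force participation rate = 2,128.28 / 3,283.52 = 64.82%.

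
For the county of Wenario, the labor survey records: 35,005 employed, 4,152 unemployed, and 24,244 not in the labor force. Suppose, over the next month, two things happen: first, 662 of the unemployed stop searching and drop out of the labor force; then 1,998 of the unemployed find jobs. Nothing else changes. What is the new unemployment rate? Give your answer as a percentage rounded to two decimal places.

New unemployment rate ≈ 3.88%.

Initially, labor force = 35,005 + 4,152 = 39,157, so u = 4,152/39,157 = 10.60%.
After the first change, unemployed and labor force both fall by 662 → E = 35,005, U = 3,490, labor force = 38,495.
After the second change, unemployed falls and employed rises by 1,998; labor force unchanged → E = 37,003, U = 1,492, labor force = 38,495.
New unemployment rate = 1,492 / 38,495 = 3.88%.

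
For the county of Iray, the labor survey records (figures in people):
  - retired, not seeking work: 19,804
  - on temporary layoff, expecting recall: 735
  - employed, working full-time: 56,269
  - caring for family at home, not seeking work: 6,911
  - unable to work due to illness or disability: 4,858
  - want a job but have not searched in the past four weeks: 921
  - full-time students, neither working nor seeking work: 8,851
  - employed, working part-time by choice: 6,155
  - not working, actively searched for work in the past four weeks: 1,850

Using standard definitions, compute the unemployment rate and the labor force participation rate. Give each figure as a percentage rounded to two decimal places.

Employed = 56,269 + 6,155 = 62,424.
Unemployed = 735 + 1,850 = 2,585 (jobless and actively searching, or on temporary layoff).
Labor force = 62,424 + 2,585 = 65,009.
Not in labor force = 19,804 + 6,911 + 4,858 + 921 + 8,851 = 41,345 (those not working and not actively searching are outside the labor force — including those who want a job but have given up searching).
Civilian working-age population = 65,009 + 41,345 = 106,354.
Unemployment rate = 2,585 / 65,009 = 3.98%.
Labor force participation rate = 65,009 / 106,354 = 61.13%.

Unemployment rate ≈ 3.98%; labor force participation rate ≈ 61.13%.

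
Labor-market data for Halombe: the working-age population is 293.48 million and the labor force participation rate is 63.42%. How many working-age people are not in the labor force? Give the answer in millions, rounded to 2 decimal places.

Share not in the labor force = 1 − 0.6342 = 0.3658.
Not in labor force = 0.3658 × 293.48 ≈ 107.35 million.

About 107.35 million are not in the labor force.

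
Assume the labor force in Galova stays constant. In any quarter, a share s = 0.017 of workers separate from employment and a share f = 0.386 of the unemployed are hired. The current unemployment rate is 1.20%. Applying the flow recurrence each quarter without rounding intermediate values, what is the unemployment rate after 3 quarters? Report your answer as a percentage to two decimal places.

With a fixed labor force, u_{t+1} = u_t + s·(1−u_t) − f·u_t = u_t·(1−s−f) + s.
Here 1−s−f = 0.597 and s = 0.017.
u_1 = 0.012000 × 0.597 + 0.017 = 0.024164.
u_2 = 0.024164 × 0.597 + 0.017 = 0.031426.
u_3 = 0.031426 × 0.597 + 0.017 = 0.035761.

Unemployment rate after three quarters ≈ 3.58%.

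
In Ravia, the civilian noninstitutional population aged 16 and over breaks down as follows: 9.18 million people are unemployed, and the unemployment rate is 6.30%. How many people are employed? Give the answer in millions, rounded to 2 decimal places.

About 136.53 million are employed.

Labor force = U / u = 9.18 / 0.0630 ≈ 145.71 million.
Employed = labor force − unemployed = 145.71 − 9.18 = 136.53 million.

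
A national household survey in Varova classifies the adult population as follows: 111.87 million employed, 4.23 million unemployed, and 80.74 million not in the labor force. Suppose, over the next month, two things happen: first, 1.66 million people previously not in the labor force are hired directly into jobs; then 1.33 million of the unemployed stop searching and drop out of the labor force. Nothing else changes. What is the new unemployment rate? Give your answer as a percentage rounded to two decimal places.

New unemployment rate ≈ 2.49%.

Initially, labor force = 111.87 + 4.23 = 116.10 million, so u = 4.23/116.10 = 3.64%.
After the first change, employed and labor force both rise by 1.66; unemployed unchanged → E = 113.53, U = 4.23, labor force = 117.76 million.
After the second change, unemployed and labor force both fall by 1.33 → E = 113.53, U = 2.90, labor force = 116.43 million.
New unemployment rate = 2.90 / 116.43 = 2.49%.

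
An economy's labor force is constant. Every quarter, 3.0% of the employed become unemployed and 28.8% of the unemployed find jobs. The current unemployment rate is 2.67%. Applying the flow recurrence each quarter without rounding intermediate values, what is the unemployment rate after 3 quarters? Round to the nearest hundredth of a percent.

With a fixed labor force, u_{t+1} = u_t + s·(1−u_t) − f·u_t = u_t·(1−s−f) + s.
Here 1−s−f = 0.682 and s = 0.030.
u_1 = 0.026700 × 0.682 + 0.030 = 0.048209.
u_2 = 0.048209 × 0.682 + 0.030 = 0.062879.
u_3 = 0.062879 × 0.682 + 0.030 = 0.072883.

Unemployment rate after three quarters ≈ 7.29%.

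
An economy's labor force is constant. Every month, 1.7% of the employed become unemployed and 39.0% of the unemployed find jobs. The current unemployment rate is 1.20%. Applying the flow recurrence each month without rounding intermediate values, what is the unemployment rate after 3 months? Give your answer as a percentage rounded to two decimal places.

With a fixed labor force, u_{t+1} = u_t + s·(1−u_t) − f·u_t = u_t·(1−s−f) + s.
Here 1−s−f = 0.593 and s = 0.017.
u_1 = 0.012000 × 0.593 + 0.017 = 0.024116.
u_2 = 0.024116 × 0.593 + 0.017 = 0.031301.
u_3 = 0.031301 × 0.593 + 0.017 = 0.035561.

Unemployment rate after three months ≈ 3.56%.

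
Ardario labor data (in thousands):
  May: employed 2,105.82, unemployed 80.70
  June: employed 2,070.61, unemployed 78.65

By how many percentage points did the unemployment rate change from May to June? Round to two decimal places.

May: labor force = 2,105.82 + 80.70 = 2,186.52; u = 80.70/2,186.52 = 3.69%.
June: labor force = 2,070.61 + 78.65 = 2,149.26; u = 78.65/2,149.26 = 3.66%.
Change = 3.66% − 3.69% = −0.03 pp.

The unemployment rate changed by −0.03 percentage points.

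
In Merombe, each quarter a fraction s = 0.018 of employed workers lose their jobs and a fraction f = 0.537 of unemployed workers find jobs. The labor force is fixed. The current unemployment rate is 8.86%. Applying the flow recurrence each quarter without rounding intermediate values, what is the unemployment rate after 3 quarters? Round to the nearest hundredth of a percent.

Unemployment rate after three quarters ≈ 3.74%.

With a fixed labor force, u_{t+1} = u_t + s·(1−u_t) − f·u_t = u_t·(1−s−f) + s.
Here 1−s−f = 0.445 and s = 0.018.
u_1 = 0.088600 × 0.445 + 0.018 = 0.057427.
u_2 = 0.057427 × 0.445 + 0.018 = 0.043555.
u_3 = 0.043555 × 0.445 + 0.018 = 0.037382.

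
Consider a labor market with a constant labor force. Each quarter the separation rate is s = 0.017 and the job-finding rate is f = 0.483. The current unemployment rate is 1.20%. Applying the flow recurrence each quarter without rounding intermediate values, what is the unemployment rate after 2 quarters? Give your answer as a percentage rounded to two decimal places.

Unemployment rate after two quarters ≈ 2.85%.

With a fixed labor force, u_{t+1} = u_t + s·(1−u_t) − f·u_t = u_t·(1−s−f) + s.
Here 1−s−f = 0.500 and s = 0.017.
u_1 = 0.012000 × 0.500 + 0.017 = 0.023000.
u_2 = 0.023000 × 0.500 + 0.017 = 0.028500.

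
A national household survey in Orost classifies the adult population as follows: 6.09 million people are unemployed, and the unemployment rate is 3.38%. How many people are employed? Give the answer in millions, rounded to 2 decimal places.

Labor force = U / u = 6.09 / 0.0338 ≈ 180.18 million.
Employed = labor force − unemployed = 180.18 − 6.09 = 174.09 million.

About 174.09 million are employed.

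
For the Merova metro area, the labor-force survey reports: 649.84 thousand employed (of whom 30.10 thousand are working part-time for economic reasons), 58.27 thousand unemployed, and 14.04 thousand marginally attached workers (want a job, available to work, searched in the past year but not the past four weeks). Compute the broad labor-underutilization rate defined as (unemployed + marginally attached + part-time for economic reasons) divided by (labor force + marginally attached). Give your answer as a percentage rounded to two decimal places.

Broad underutilization rate ≈ 14.18%.

Labor force = 649.84 + 58.27 = 708.11 thousand.
Numerator = 58.27 + 14.04 + 30.10 = 102.41 thousand.
Denominator = 708.11 + 14.04 = 722.15 thousand.
Broad rate = 102.41 / 722.15 = 14.18%.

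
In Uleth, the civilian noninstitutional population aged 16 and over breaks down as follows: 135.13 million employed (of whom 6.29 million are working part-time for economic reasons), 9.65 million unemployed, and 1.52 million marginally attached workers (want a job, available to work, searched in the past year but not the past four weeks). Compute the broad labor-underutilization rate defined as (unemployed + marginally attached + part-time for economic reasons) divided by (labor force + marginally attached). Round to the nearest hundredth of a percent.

Labor force = 135.13 + 9.65 = 144.78 million.
Numerator = 9.65 + 1.52 + 6.29 = 17.46 million.
Denominator = 144.78 + 1.52 = 146.30 million.
Broad rate = 17.46 / 146.30 = 11.93%.

Broad underutilization rate ≈ 11.93%.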